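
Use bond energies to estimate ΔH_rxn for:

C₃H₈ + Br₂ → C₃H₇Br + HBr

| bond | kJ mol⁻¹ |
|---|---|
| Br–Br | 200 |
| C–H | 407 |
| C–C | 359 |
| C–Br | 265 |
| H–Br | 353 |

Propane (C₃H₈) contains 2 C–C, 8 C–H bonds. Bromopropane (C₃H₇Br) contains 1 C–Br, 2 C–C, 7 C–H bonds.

ΔH ≈ −11 kJ

Bonds broken (reactants):
  Br–Br: 1 × 200 = 200
  C–C: 2 × 359 = 718
  C–H: 8 × 407 = 3256
  Σ(broken) = 4174 kJ
Bonds formed (products):
  C–Br: 1 × 265 = 265
  C–C: 2 × 359 = 718
  C–H: 7 × 407 = 2849
  H–Br: 1 × 353 = 353
  Σ(formed) = 4185 kJ
ΔH = Σ(broken) − Σ(formed) = 4174 − 4185 = −11 kJ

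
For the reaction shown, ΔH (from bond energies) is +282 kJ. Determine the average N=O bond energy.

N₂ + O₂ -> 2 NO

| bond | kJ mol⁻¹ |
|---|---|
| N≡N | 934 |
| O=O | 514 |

D(N=O) ≈ 583 kJ/mol

Let D be the N=O bond energy.
Σ(broken) = 1×934 + 1×514 = 1448
Σ(formed) = 2×D = 2D
ΔH = Σ(broken) − Σ(formed) = (1448) − (2D) = +1448 − 2D
Setting this equal to +282 kJ gives 2D = 1166, so D = 583 kJ/mol.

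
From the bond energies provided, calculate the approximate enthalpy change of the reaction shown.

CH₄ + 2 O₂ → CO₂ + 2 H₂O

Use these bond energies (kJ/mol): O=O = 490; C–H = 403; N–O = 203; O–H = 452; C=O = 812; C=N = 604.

Bonds broken (reactants):
  C–H: 4 × 403 = 1612
  O=O: 2 × 490 = 980
  Σ(broken) = 2592 kJ
Bonds formed (products):
  C=O: 2 × 812 = 1624
  O–H: 4 × 452 = 1808
  Σ(formed) = 3432 kJ
ΔH = Σ(broken) − Σ(formed) = 2592 − 3432 = −840 kJ

ΔH ≈ −840 kJ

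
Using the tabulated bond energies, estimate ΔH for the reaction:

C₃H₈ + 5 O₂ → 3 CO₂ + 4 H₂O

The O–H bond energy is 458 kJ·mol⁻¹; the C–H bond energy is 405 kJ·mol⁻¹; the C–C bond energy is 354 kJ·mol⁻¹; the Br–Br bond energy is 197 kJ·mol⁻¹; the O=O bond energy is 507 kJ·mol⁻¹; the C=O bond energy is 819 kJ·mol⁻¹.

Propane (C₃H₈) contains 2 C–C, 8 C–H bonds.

Bonds broken (reactants):
  C–C: 2 × 354 = 708
  C–H: 8 × 405 = 3240
  O=O: 5 × 507 = 2535
  Σ(broken) = 6483 kJ
Bonds formed (products):
  C=O: 6 × 819 = 4914
  O–H: 8 × 458 = 3664
  Σ(formed) = 8578 kJ
ΔH = Σ(broken) − Σ(formed) = 6483 − 8578 = −2095 kJ

ΔH ≈ −2095 kJ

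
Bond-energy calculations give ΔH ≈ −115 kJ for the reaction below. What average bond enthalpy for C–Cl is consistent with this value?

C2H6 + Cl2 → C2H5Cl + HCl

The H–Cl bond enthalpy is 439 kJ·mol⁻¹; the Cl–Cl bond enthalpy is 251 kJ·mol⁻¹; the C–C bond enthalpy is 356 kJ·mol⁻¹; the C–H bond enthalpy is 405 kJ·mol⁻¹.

D(C–Cl) ≈ 332 kJ/mol

Let D be the C–Cl bond energy.
Σ(broken) = 1×356 + 6×405 + 1×251 = 3037
Σ(formed) = 1×356 + 1×D + 5×405 + 1×439 = 2820 + D
ΔH = Σ(broken) − Σ(formed) = (3037) − (2820 + D) = +217 − D
Setting this equal to −115 kJ gives D = 332 kJ/mol.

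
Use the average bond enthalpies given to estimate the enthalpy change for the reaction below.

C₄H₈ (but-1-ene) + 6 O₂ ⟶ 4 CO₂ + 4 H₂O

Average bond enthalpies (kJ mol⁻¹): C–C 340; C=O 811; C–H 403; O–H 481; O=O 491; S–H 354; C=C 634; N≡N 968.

Bonds broken (reactants):
  C–C: 2 × 340 = 680
  C–H: 8 × 403 = 3224
  C=C: 1 × 634 = 634
  O=O: 6 × 491 = 2946
  Σ(broken) = 7484 kJ
Bonds formed (products):
  C=O: 8 × 811 = 6488
  O–H: 8 × 481 = 3848
  Σ(formed) = 10336 kJ
ΔH = Σ(broken) − Σ(formed) = 7484 − 10336 = −2852 kJ

ΔH ≈ −2852 kJ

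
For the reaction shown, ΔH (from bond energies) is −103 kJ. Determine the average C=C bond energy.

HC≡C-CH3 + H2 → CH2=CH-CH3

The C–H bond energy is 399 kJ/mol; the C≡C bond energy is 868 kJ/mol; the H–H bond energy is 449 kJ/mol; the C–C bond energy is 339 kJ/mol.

Let D be the C=C bond energy.
Σ(broken) = 1×868 + 1×339 + 4×399 + 1×449 = 3252
Σ(formed) = 1×339 + 6×399 + 1×D = 2733 + D
ΔH = Σ(broken) − Σ(formed) = (3252) − (2733 + D) = +519 − D
Setting this equal to −103 kJ gives D = 622 kJ/mol.

D(C=C) ≈ 622 kJ/mol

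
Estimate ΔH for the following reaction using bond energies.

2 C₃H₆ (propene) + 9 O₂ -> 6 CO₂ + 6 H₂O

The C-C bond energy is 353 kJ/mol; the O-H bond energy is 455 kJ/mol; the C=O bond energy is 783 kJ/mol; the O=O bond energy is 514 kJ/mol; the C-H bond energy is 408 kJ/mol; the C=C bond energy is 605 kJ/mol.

Bonds broken (reactants):
  C-C: 2 × 353 = 706
  C-H: 12 × 408 = 4896
  C=C: 2 × 605 = 1210
  O=O: 9 × 514 = 4626
  Σ(broken) = 11438 kJ
Bonds formed (products):
  C=O: 12 × 783 = 9396
  O-H: 12 × 455 = 5460
  Σ(formed) = 14856 kJ
ΔH = Σ(broken) − Σ(formed) = 11438 − 14856 = −3418 kJ

ΔH ≈ −3418 kJ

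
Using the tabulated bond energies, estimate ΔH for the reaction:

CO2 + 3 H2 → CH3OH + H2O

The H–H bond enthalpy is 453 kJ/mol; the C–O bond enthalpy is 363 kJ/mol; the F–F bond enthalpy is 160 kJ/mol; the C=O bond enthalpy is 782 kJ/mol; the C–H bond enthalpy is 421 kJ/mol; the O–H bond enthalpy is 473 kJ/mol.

ΔH ≈ −122 kJ

Bonds broken (reactants):
  C=O: 2 × 782 = 1564
  H–H: 3 × 453 = 1359
  Σ(broken) = 2923 kJ
Bonds formed (products):
  C–H: 3 × 421 = 1263
  C–O: 1 × 363 = 363
  O–H: 3 × 473 = 1419
  Σ(formed) = 3045 kJ
ΔH = Σ(broken) − Σ(formed) = 2923 − 3045 = −122 kJ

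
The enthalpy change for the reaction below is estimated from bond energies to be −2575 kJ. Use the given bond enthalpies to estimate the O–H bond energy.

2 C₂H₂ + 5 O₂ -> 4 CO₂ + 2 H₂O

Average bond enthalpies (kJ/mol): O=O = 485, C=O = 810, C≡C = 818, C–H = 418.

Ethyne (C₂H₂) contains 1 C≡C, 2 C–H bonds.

D(O–H) ≈ 457 kJ/mol

Let D be the O–H bond energy.
Σ(broken) = 2×818 + 4×418 + 5×485 = 5733
Σ(formed) = 8×810 + 4×D = 6480 + 4D
ΔH = Σ(broken) − Σ(formed) = (5733) − (6480 + 4D) = −747 − 4D
Setting this equal to −2575 kJ gives 4D = 1828, so D = 457 kJ/mol.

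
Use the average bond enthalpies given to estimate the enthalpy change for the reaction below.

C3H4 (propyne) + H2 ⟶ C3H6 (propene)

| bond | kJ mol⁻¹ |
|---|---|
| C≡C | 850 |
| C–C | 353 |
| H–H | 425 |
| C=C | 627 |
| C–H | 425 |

ΔH ≈ −202 kJ

Bonds broken (reactants):
  C≡C: 1 × 850 = 850
  C–C: 1 × 353 = 353
  C–H: 4 × 425 = 1700
  H–H: 1 × 425 = 425
  Σ(broken) = 3328 kJ
Bonds formed (products):
  C–C: 1 × 353 = 353
  C–H: 6 × 425 = 2550
  C=C: 1 × 627 = 627
  Σ(formed) = 3530 kJ
ΔH = Σ(broken) − Σ(formed) = 3328 − 3530 = −202 kJ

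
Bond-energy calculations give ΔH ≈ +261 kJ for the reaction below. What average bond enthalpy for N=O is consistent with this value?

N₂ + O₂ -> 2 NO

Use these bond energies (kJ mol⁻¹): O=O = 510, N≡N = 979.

D(N=O) ≈ 614 kJ/mol

Let D be the N=O bond energy.
Σ(broken) = 1×979 + 1×510 = 1489
Σ(formed) = 2×D = 2D
ΔH = Σ(broken) − Σ(formed) = (1489) − (2D) = +1489 − 2D
Setting this equal to +261 kJ gives 2D = 1228, so D = 614 kJ/mol.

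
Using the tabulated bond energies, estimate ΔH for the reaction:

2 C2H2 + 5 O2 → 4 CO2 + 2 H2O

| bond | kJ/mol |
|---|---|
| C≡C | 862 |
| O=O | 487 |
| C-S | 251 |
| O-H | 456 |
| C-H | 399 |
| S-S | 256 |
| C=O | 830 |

ΔH ≈ −2709 kJ

Bonds broken (reactants):
  C≡C: 2 × 862 = 1724
  C-H: 4 × 399 = 1596
  O=O: 5 × 487 = 2435
  Σ(broken) = 5755 kJ
Bonds formed (products):
  C=O: 8 × 830 = 6640
  O-H: 4 × 456 = 1824
  Σ(formed) = 8464 kJ
ΔH = Σ(broken) − Σ(formed) = 5755 − 8464 = −2709 kJ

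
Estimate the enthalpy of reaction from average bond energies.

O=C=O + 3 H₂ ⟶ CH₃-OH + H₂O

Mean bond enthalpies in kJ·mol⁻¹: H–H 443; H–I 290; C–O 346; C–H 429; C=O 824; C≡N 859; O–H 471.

ΔH ≈ −69 kJ

Bonds broken (reactants):
  C=O: 2 × 824 = 1648
  H–H: 3 × 443 = 1329
  Σ(broken) = 2977 kJ
Bonds formed (products):
  C–H: 3 × 429 = 1287
  C–O: 1 × 346 = 346
  O–H: 3 × 471 = 1413
  Σ(formed) = 3046 kJ
ΔH = Σ(broken) − Σ(formed) = 2977 − 3046 = −69 kJ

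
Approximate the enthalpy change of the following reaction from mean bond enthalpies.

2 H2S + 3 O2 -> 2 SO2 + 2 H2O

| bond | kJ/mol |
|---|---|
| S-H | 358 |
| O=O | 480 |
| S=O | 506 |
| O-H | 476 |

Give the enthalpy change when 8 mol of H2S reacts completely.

ΔH = −4224 kJ

Bonds broken (reactants):
  O=O: 3 × 480 = 1440
  S-H: 4 × 358 = 1432
  Σ(broken) = 2872 kJ
Bonds formed (products):
  O-H: 4 × 476 = 1904
  S=O: 4 × 506 = 2024
  Σ(formed) = 3928 kJ
ΔH = Σ(broken) − Σ(formed) = 2872 − 3928 = −1056 kJ
For 4× the reaction as written: 4 × (−1056) = −4224 kJ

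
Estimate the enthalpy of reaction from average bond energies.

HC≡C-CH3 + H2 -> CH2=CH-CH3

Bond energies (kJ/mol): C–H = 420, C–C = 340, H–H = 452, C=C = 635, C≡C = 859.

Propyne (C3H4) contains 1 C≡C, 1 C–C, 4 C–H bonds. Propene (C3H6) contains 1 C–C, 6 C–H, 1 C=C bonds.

ΔH ≈ −164 kJ

Bonds broken (reactants):
  C≡C: 1 × 859 = 859
  C–C: 1 × 340 = 340
  C–H: 4 × 420 = 1680
  H–H: 1 × 452 = 452
  Σ(broken) = 3331 kJ
Bonds formed (products):
  C–C: 1 × 340 = 340
  C–H: 6 × 420 = 2520
  C=C: 1 × 635 = 635
  Σ(formed) = 3495 kJ
ΔH = Σ(broken) − Σ(formed) = 3331 − 3495 = −164 kJ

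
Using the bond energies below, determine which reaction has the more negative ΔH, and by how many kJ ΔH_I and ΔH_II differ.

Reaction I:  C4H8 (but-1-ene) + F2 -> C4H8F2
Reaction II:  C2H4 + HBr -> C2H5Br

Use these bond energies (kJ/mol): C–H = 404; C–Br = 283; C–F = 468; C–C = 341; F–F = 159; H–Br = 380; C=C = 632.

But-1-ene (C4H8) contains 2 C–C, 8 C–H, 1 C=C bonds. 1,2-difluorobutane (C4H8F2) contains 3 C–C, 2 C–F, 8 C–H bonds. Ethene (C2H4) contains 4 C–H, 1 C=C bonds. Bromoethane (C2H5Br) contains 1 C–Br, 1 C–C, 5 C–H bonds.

Reaction I:
  Bonds broken (reactants):
    C–C: 2 × 341 = 682
    C–H: 8 × 404 = 3232
    C=C: 1 × 632 = 632
    F–F: 1 × 159 = 159
    Σ(broken) = 4705 kJ
  Bonds formed (products):
    C–C: 3 × 341 = 1023
    C–F: 2 × 468 = 936
    C–H: 8 × 404 = 3232
    Σ(formed) = 5191 kJ
  ΔH_I = 4705 − 5191 = −486 kJ
Reaction II:
  Bonds broken (reactants):
    C–H: 4 × 404 = 1616
    C=C: 1 × 632 = 632
    H–Br: 1 × 380 = 380
    Σ(broken) = 2628 kJ
  Bonds formed (products):
    C–Br: 1 × 283 = 283
    C–C: 1 × 341 = 341
    C–H: 5 × 404 = 2020
    Σ(formed) = 2644 kJ
  ΔH_II = 2628 − 2644 = −16 kJ
ΔH_I − ΔH_II = −470 kJ, so reaction I has the more negative ΔH; |ΔH_I − ΔH_II| = 470 kJ.

Reaction I, by 470 kJ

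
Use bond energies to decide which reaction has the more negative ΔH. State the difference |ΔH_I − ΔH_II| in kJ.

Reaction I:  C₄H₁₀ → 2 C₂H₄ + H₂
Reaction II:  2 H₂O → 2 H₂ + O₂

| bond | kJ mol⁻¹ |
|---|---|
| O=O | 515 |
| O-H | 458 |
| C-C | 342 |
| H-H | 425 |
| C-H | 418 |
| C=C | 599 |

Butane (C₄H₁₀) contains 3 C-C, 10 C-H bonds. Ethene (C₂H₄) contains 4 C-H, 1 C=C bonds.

Reaction I, by 228 kJ

Reaction I:
  Bonds broken (reactants):
    C-C: 3 × 342 = 1026
    C-H: 10 × 418 = 4180
    Σ(broken) = 5206 kJ
  Bonds formed (products):
    C-H: 8 × 418 = 3344
    C=C: 2 × 599 = 1198
    H-H: 1 × 425 = 425
    Σ(formed) = 4967 kJ
  ΔH_I = 5206 − 4967 = +239 kJ
Reaction II:
  Bonds broken (reactants):
    O-H: 4 × 458 = 1832
    Σ(broken) = 1832 kJ
  Bonds formed (products):
    H-H: 2 × 425 = 850
    O=O: 1 × 515 = 515
    Σ(formed) = 1365 kJ
  ΔH_II = 1832 − 1365 = +467 kJ
ΔH_I − ΔH_II = −228 kJ, so reaction I has the more negative ΔH; |ΔH_I − ΔH_II| = 228 kJ.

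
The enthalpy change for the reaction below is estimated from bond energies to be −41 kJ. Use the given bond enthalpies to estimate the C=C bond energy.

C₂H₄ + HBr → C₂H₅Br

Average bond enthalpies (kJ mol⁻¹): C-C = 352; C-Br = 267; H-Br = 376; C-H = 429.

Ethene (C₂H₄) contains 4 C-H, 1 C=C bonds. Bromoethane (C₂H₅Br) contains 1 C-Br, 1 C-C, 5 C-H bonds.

D(C=C) ≈ 631 kJ/mol

Let D be the C=C bond energy.
Σ(broken) = 4×429 + 1×D + 1×376 = 2092 + D
Σ(formed) = 1×267 + 1×352 + 5×429 = 2764
ΔH = Σ(broken) − Σ(formed) = (2092 + D) − (2764) = −672 + D
Setting this equal to −41 kJ gives D = 631 kJ/mol.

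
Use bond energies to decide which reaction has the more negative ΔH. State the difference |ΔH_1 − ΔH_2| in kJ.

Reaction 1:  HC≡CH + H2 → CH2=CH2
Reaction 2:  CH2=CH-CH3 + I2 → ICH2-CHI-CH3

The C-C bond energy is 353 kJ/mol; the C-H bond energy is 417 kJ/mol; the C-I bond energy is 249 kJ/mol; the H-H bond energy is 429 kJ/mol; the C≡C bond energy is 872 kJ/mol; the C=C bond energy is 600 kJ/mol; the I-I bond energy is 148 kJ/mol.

Reaction 1, by 30 kJ

Reaction 1:
  Bonds broken (reactants):
    C≡C: 1 × 872 = 872
    C-H: 2 × 417 = 834
    H-H: 1 × 429 = 429
    Σ(broken) = 2135 kJ
  Bonds formed (products):
    C-H: 4 × 417 = 1668
    C=C: 1 × 600 = 600
    Σ(formed) = 2268 kJ
  ΔH_1 = 2135 − 2268 = −133 kJ
Reaction 2:
  Bonds broken (reactants):
    C-C: 1 × 353 = 353
    C-H: 6 × 417 = 2502
    C=C: 1 × 600 = 600
    I-I: 1 × 148 = 148
    Σ(broken) = 3603 kJ
  Bonds formed (products):
    C-C: 2 × 353 = 706
    C-H: 6 × 417 = 2502
    C-I: 2 × 249 = 498
    Σ(formed) = 3706 kJ
  ΔH_2 = 3603 − 3706 = −103 kJ
ΔH_1 − ΔH_2 = −30 kJ, so reaction 1 has the more negative ΔH; |ΔH_1 − ΔH_2| = 30 kJ.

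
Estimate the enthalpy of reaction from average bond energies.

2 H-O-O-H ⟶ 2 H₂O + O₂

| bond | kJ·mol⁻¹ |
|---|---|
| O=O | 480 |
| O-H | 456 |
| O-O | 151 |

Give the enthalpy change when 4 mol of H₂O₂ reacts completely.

Bonds broken (reactants):
  O-H: 4 × 456 = 1824
  O-O: 2 × 151 = 302
  Σ(broken) = 2126 kJ
Bonds formed (products):
  O-H: 4 × 456 = 1824
  O=O: 1 × 480 = 480
  Σ(formed) = 2304 kJ
ΔH = Σ(broken) − Σ(formed) = 2126 − 2304 = −178 kJ
For 2× the reaction as written: 2 × (−178) = −356 kJ

ΔH = −356 kJ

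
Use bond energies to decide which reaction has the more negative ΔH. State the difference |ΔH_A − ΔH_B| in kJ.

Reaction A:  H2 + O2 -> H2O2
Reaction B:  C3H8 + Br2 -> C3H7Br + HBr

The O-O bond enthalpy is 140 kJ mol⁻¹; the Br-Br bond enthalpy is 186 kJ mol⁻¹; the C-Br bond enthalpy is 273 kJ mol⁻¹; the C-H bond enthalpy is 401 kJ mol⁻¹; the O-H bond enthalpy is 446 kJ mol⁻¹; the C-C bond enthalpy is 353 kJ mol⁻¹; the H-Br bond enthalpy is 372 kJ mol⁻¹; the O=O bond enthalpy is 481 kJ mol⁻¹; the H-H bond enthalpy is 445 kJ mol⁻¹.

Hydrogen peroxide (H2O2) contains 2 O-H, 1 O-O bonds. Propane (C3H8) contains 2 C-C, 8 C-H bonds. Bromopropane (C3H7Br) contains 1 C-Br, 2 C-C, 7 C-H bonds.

Reaction A:
  Bonds broken (reactants):
    H-H: 1 × 445 = 445
    O=O: 1 × 481 = 481
    Σ(broken) = 926 kJ
  Bonds formed (products):
    O-H: 2 × 446 = 892
    O-O: 1 × 140 = 140
    Σ(formed) = 1032 kJ
  ΔH_A = 926 − 1032 = −106 kJ
Reaction B:
  Bonds broken (reactants):
    Br-Br: 1 × 186 = 186
    C-C: 2 × 353 = 706
    C-H: 8 × 401 = 3208
    Σ(broken) = 4100 kJ
  Bonds formed (products):
    C-Br: 1 × 273 = 273
    C-C: 2 × 353 = 706
    C-H: 7 × 401 = 2807
    H-Br: 1 × 372 = 372
    Σ(formed) = 4158 kJ
  ΔH_B = 4100 − 4158 = −58 kJ
ΔH_A − ΔH_B = −48 kJ, so reaction A has the more negative ΔH; |ΔH_A − ΔH_B| = 48 kJ.

Reaction A, by 48 kJ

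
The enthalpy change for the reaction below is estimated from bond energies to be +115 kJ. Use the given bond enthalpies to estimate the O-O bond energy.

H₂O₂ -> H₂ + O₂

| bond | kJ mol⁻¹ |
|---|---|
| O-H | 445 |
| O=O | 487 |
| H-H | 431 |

Let D be the O-O bond energy.
Σ(broken) = 2×445 + 1×D = 890 + D
Σ(formed) = 1×431 + 1×487 = 918
ΔH = Σ(broken) − Σ(formed) = (890 + D) − (918) = −28 + D
Setting this equal to +115 kJ gives D = 143 kJ/mol.

D(O-O) ≈ 143 kJ/mol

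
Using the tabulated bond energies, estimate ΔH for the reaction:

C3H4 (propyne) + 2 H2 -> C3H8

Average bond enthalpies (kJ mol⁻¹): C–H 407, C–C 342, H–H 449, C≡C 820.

Bonds broken (reactants):
  C≡C: 1 × 820 = 820
  C–C: 1 × 342 = 342
  C–H: 4 × 407 = 1628
  H–H: 2 × 449 = 898
  Σ(broken) = 3688 kJ
Bonds formed (products):
  C–C: 2 × 342 = 684
  C–H: 8 × 407 = 3256
  Σ(formed) = 3940 kJ
ΔH = Σ(broken) − Σ(formed) = 3688 − 3940 = −252 kJ

ΔH ≈ −252 kJ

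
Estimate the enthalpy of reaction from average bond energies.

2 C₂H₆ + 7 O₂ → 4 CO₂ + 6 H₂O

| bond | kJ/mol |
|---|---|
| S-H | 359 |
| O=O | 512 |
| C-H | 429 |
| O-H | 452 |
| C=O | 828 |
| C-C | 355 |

Bonds broken (reactants):
  C-C: 2 × 355 = 710
  C-H: 12 × 429 = 5148
  O=O: 7 × 512 = 3584
  Σ(broken) = 9442 kJ
Bonds formed (products):
  C=O: 8 × 828 = 6624
  O-H: 12 × 452 = 5424
  Σ(formed) = 12048 kJ
ΔH = Σ(broken) − Σ(formed) = 9442 − 12048 = −2606 kJ

ΔH ≈ −2606 kJ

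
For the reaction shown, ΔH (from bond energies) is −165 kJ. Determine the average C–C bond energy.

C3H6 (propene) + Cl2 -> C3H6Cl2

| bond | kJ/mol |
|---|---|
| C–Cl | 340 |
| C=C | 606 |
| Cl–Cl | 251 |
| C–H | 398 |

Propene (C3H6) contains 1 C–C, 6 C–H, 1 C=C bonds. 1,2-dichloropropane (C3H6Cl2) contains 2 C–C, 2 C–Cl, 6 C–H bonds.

D(C–C) ≈ 342 kJ/mol

Let D be the C–C bond energy.
Σ(broken) = 1×D + 6×398 + 1×606 + 1×251 = 3245 + D
Σ(formed) = 2×D + 2×340 + 6×398 = 3068 + 2D
ΔH = Σ(broken) − Σ(formed) = (3245 + D) − (3068 + 2D) = +177 − D
Setting this equal to −165 kJ gives D = 342 kJ/mol.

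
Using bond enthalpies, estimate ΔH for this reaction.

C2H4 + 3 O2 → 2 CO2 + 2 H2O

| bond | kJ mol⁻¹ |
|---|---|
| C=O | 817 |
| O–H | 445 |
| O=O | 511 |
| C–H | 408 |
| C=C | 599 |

ΔH ≈ −1284 kJ

Bonds broken (reactants):
  C–H: 4 × 408 = 1632
  C=C: 1 × 599 = 599
  O=O: 3 × 511 = 1533
  Σ(broken) = 3764 kJ
Bonds formed (products):
  C=O: 4 × 817 = 3268
  O–H: 4 × 445 = 1780
  Σ(formed) = 5048 kJ
ΔH = Σ(broken) − Σ(formed) = 3764 − 5048 = −1284 kJ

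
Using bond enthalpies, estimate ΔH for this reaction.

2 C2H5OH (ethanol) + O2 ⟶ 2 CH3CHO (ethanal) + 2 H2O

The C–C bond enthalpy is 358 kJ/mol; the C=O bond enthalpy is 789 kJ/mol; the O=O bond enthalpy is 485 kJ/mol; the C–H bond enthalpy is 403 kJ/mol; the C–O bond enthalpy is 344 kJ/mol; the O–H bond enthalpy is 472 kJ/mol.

Bonds broken (reactants):
  C–C: 2 × 358 = 716
  C–H: 10 × 403 = 4030
  C–O: 2 × 344 = 688
  O–H: 2 × 472 = 944
  O=O: 1 × 485 = 485
  Σ(broken) = 6863 kJ
Bonds formed (products):
  C–C: 2 × 358 = 716
  C–H: 8 × 403 = 3224
  C=O: 2 × 789 = 1578
  O–H: 4 × 472 = 1888
  Σ(formed) = 7406 kJ
ΔH = Σ(broken) − Σ(formed) = 6863 − 7406 = −543 kJ

ΔH ≈ −543 kJ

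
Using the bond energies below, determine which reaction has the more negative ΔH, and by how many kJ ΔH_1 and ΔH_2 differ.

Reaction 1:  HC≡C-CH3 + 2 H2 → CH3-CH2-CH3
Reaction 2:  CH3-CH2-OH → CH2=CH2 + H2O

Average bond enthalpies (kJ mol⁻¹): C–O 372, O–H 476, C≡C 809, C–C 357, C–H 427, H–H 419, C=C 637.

Reaction 1, by 461 kJ

Reaction 1:
  Bonds broken (reactants):
    C≡C: 1 × 809 = 809
    C–C: 1 × 357 = 357
    C–H: 4 × 427 = 1708
    H–H: 2 × 419 = 838
    Σ(broken) = 3712 kJ
  Bonds formed (products):
    C–C: 2 × 357 = 714
    C–H: 8 × 427 = 3416
    Σ(formed) = 4130 kJ
  ΔH_1 = 3712 − 4130 = −418 kJ
Reaction 2:
  Bonds broken (reactants):
    C–C: 1 × 357 = 357
    C–H: 5 × 427 = 2135
    C–O: 1 × 372 = 372
    O–H: 1 × 476 = 476
    Σ(broken) = 3340 kJ
  Bonds formed (products):
    C–H: 4 × 427 = 1708
    C=C: 1 × 637 = 637
    O–H: 2 × 476 = 952
    Σ(formed) = 3297 kJ
  ΔH_2 = 3340 − 3297 = +43 kJ
ΔH_1 − ΔH_2 = −461 kJ, so reaction 1 has the more negative ΔH; |ΔH_1 − ΔH_2| = 461 kJ.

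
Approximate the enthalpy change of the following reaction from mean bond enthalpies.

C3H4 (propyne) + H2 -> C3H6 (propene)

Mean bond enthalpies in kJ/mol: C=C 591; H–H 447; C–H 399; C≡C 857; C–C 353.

ΔH ≈ −85 kJ

Bonds broken (reactants):
  C≡C: 1 × 857 = 857
  C–C: 1 × 353 = 353
  C–H: 4 × 399 = 1596
  H–H: 1 × 447 = 447
  Σ(broken) = 3253 kJ
Bonds formed (products):
  C–C: 1 × 353 = 353
  C–H: 6 × 399 = 2394
  C=C: 1 × 591 = 591
  Σ(formed) = 3338 kJ
ΔH = Σ(broken) − Σ(formed) = 3253 − 3338 = −85 kJ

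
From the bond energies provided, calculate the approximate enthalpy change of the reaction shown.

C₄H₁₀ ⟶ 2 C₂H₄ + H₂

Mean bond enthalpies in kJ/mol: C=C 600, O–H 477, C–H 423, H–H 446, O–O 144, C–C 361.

ΔH ≈ +283 kJ

Bonds broken (reactants):
  C–C: 3 × 361 = 1083
  C–H: 10 × 423 = 4230
  Σ(broken) = 5313 kJ
Bonds formed (products):
  C–H: 8 × 423 = 3384
  C=C: 2 × 600 = 1200
  H–H: 1 × 446 = 446
  Σ(formed) = 5030 kJ
ΔH = Σ(broken) − Σ(formed) = 5313 − 5030 = +283 kJ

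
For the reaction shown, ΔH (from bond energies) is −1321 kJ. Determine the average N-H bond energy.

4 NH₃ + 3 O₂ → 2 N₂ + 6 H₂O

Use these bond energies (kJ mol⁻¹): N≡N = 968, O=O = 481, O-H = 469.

D(N-H) ≈ 400 kJ/mol

Let D be the N-H bond energy.
Σ(broken) = 12×D + 3×481 = 1443 + 12D
Σ(formed) = 2×968 + 12×469 = 7564
ΔH = Σ(broken) − Σ(formed) = (1443 + 12D) − (7564) = −6121 + 12D
Setting this equal to −1321 kJ gives 12D = 4800, so D = 400 kJ/mol.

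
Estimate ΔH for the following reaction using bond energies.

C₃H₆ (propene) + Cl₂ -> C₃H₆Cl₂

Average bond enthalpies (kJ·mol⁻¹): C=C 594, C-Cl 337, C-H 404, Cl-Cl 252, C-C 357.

Bonds broken (reactants):
  C-C: 1 × 357 = 357
  C-H: 6 × 404 = 2424
  C=C: 1 × 594 = 594
  Cl-Cl: 1 × 252 = 252
  Σ(broken) = 3627 kJ
Bonds formed (products):
  C-C: 2 × 357 = 714
  C-Cl: 2 × 337 = 674
  C-H: 6 × 404 = 2424
  Σ(formed) = 3812 kJ
ΔH = Σ(broken) − Σ(formed) = 3627 − 3812 = −185 kJ

ΔH ≈ −185 kJ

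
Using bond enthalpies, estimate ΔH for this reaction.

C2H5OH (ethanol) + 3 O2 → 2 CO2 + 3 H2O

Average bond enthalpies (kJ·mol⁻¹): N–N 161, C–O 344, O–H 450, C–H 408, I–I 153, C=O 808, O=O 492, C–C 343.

ΔH ≈ −1279 kJ

Bonds broken (reactants):
  C–C: 1 × 343 = 343
  C–H: 5 × 408 = 2040
  C–O: 1 × 344 = 344
  O–H: 1 × 450 = 450
  O=O: 3 × 492 = 1476
  Σ(broken) = 4653 kJ
Bonds formed (products):
  C=O: 4 × 808 = 3232
  O–H: 6 × 450 = 2700
  Σ(formed) = 5932 kJ
ΔH = Σ(broken) − Σ(formed) = 4653 − 5932 = −1279 kJ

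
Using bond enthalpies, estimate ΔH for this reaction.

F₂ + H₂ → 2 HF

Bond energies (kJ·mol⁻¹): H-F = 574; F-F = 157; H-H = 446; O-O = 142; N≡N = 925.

Bonds broken (reactants):
  F-F: 1 × 157 = 157
  H-H: 1 × 446 = 446
  Σ(broken) = 603 kJ
Bonds formed (products):
  H-F: 2 × 574 = 1148
  Σ(formed) = 1148 kJ
ΔH = Σ(broken) − Σ(formed) = 603 − 1148 = −545 kJ

ΔH ≈ −545 kJ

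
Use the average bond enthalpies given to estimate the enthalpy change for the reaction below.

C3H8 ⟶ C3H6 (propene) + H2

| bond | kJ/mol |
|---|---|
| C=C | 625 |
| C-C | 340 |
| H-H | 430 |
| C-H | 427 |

ΔH ≈ +139 kJ

Bonds broken (reactants):
  C-C: 2 × 340 = 680
  C-H: 8 × 427 = 3416
  Σ(broken) = 4096 kJ
Bonds formed (products):
  C-C: 1 × 340 = 340
  C-H: 6 × 427 = 2562
  C=C: 1 × 625 = 625
  H-H: 1 × 430 = 430
  Σ(formed) = 3957 kJ
ΔH = Σ(broken) − Σ(formed) = 4096 − 3957 = +139 kJ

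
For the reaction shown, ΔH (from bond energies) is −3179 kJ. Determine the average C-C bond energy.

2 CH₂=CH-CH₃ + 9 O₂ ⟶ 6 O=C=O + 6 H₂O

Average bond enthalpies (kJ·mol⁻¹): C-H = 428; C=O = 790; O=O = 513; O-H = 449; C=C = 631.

D(C-C) ≈ 337 kJ/mol

Let D be the C-C bond energy.
Σ(broken) = 2×D + 12×428 + 2×631 + 9×513 = 11015 + 2D
Σ(formed) = 12×790 + 12×449 = 14868
ΔH = Σ(broken) − Σ(formed) = (11015 + 2D) − (14868) = −3853 + 2D
Setting this equal to −3179 kJ gives 2D = 674, so D = 337 kJ/mol.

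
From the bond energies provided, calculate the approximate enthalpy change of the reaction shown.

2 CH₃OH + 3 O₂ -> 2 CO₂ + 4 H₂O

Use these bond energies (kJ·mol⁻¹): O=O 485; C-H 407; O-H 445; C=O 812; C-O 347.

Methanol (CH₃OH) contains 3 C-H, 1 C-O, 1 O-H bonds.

ΔH ≈ −1327 kJ

Bonds broken (reactants):
  C-H: 6 × 407 = 2442
  C-O: 2 × 347 = 694
  O-H: 2 × 445 = 890
  O=O: 3 × 485 = 1455
  Σ(broken) = 5481 kJ
Bonds formed (products):
  C=O: 4 × 812 = 3248
  O-H: 8 × 445 = 3560
  Σ(formed) = 6808 kJ
ΔH = Σ(broken) − Σ(formed) = 5481 − 6808 = −1327 kJ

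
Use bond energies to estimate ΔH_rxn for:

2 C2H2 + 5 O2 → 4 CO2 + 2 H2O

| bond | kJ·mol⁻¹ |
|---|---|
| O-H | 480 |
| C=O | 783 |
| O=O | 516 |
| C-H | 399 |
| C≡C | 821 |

Bonds broken (reactants):
  C≡C: 2 × 821 = 1642
  C-H: 4 × 399 = 1596
  O=O: 5 × 516 = 2580
  Σ(broken) = 5818 kJ
Bonds formed (products):
  C=O: 8 × 783 = 6264
  O-H: 4 × 480 = 1920
  Σ(formed) = 8184 kJ
ΔH = Σ(broken) − Σ(formed) = 5818 − 8184 = −2366 kJ

ΔH ≈ −2366 kJ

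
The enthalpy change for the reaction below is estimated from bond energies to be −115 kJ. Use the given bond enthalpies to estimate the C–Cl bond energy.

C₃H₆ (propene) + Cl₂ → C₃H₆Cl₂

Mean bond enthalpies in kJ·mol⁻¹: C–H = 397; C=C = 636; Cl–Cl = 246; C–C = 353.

D(C–Cl) ≈ 322 kJ/mol

Let D be the C–Cl bond energy.
Σ(broken) = 1×353 + 6×397 + 1×636 + 1×246 = 3617
Σ(formed) = 2×353 + 2×D + 6×397 = 3088 + 2D
ΔH = Σ(broken) − Σ(formed) = (3617) − (3088 + 2D) = +529 − 2D
Setting this equal to −115 kJ gives 2D = 644, so D = 322 kJ/mol.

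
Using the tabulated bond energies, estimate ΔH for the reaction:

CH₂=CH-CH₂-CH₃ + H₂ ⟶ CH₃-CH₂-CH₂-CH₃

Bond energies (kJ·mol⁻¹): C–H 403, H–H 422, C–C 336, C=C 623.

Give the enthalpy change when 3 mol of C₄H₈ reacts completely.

Bonds broken (reactants):
  C–C: 2 × 336 = 672
  C–H: 8 × 403 = 3224
  C=C: 1 × 623 = 623
  H–H: 1 × 422 = 422
  Σ(broken) = 4941 kJ
Bonds formed (products):
  C–C: 3 × 336 = 1008
  C–H: 10 × 403 = 4030
  Σ(formed) = 5038 kJ
ΔH = Σ(broken) − Σ(formed) = 4941 − 5038 = −97 kJ
For 3× the reaction as written: 3 × (−97) = −291 kJ

ΔH = −291 kJ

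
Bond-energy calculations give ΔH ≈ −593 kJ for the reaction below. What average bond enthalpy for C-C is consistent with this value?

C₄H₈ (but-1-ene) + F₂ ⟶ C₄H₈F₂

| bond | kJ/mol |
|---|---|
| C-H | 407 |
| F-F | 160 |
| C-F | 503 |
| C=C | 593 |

Let D be the C-C bond energy.
Σ(broken) = 2×D + 8×407 + 1×593 + 1×160 = 4009 + 2D
Σ(formed) = 3×D + 2×503 + 8×407 = 4262 + 3D
ΔH = Σ(broken) − Σ(formed) = (4009 + 2D) − (4262 + 3D) = −253 − D
Setting this equal to −593 kJ gives D = 340 kJ/mol.

D(C-C) ≈ 340 kJ/mol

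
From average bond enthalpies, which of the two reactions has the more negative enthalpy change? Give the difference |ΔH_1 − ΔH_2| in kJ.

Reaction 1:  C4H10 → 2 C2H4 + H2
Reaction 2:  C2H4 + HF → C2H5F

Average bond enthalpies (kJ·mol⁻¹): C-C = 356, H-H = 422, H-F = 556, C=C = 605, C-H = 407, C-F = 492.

Reaction 1:
  Bonds broken (reactants):
    C-C: 3 × 356 = 1068
    C-H: 10 × 407 = 4070
    Σ(broken) = 5138 kJ
  Bonds formed (products):
    C-H: 8 × 407 = 3256
    C=C: 2 × 605 = 1210
    H-H: 1 × 422 = 422
    Σ(formed) = 4888 kJ
  ΔH_1 = 5138 − 4888 = +250 kJ
Reaction 2:
  Bonds broken (reactants):
    C-H: 4 × 407 = 1628
    C=C: 1 × 605 = 605
    H-F: 1 × 556 = 556
    Σ(broken) = 2789 kJ
  Bonds formed (products):
    C-C: 1 × 356 = 356
    C-F: 1 × 492 = 492
    C-H: 5 × 407 = 2035
    Σ(formed) = 2883 kJ
  ΔH_2 = 2789 − 2883 = −94 kJ
ΔH_1 − ΔH_2 = +344 kJ, so reaction 2 has the more negative ΔH; |ΔH_1 − ΔH_2| = 344 kJ.

Reaction 2, by 344 kJ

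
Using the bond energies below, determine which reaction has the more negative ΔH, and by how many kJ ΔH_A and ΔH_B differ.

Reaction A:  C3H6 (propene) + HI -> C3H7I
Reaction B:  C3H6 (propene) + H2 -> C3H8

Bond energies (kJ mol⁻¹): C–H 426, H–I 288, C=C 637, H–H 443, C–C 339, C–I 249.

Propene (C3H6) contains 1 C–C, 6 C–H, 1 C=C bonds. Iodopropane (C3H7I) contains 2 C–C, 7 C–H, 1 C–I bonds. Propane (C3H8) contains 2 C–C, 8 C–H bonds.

Reaction A:
  Bonds broken (reactants):
    C–C: 1 × 339 = 339
    C–H: 6 × 426 = 2556
    C=C: 1 × 637 = 637
    H–I: 1 × 288 = 288
    Σ(broken) = 3820 kJ
  Bonds formed (products):
    C–C: 2 × 339 = 678
    C–H: 7 × 426 = 2982
    C–I: 1 × 249 = 249
    Σ(formed) = 3909 kJ
  ΔH_A = 3820 − 3909 = −89 kJ
Reaction B:
  Bonds broken (reactants):
    C–C: 1 × 339 = 339
    C–H: 6 × 426 = 2556
    C=C: 1 × 637 = 637
    H–H: 1 × 443 = 443
    Σ(broken) = 3975 kJ
  Bonds formed (products):
    C–C: 2 × 339 = 678
    C–H: 8 × 426 = 3408
    Σ(formed) = 4086 kJ
  ΔH_B = 3975 − 4086 = −111 kJ
ΔH_A − ΔH_B = +22 kJ, so reaction B has the more negative ΔH; |ΔH_A − ΔH_B| = 22 kJ.

Reaction B, by 22 kJ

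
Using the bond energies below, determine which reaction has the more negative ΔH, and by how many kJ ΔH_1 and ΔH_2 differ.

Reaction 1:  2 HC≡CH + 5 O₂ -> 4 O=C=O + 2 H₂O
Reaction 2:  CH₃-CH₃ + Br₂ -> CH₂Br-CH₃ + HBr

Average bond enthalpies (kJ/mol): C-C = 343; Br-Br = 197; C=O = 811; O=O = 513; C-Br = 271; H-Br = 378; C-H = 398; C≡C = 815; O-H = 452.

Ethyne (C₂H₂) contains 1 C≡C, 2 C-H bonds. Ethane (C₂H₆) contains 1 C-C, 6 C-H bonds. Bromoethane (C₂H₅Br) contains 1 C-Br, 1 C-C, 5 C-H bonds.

Reaction 1, by 2455 kJ

Reaction 1:
  Bonds broken (reactants):
    C≡C: 2 × 815 = 1630
    C-H: 4 × 398 = 1592
    O=O: 5 × 513 = 2565
    Σ(broken) = 5787 kJ
  Bonds formed (products):
    C=O: 8 × 811 = 6488
    O-H: 4 × 452 = 1808
    Σ(formed) = 8296 kJ
  ΔH_1 = 5787 − 8296 = −2509 kJ
Reaction 2:
  Bonds broken (reactants):
    Br-Br: 1 × 197 = 197
    C-C: 1 × 343 = 343
    C-H: 6 × 398 = 2388
    Σ(broken) = 2928 kJ
  Bonds formed (products):
    C-Br: 1 × 271 = 271
    C-C: 1 × 343 = 343
    C-H: 5 × 398 = 1990
    H-Br: 1 × 378 = 378
    Σ(formed) = 2982 kJ
  ΔH_2 = 2928 − 2982 = −54 kJ
ΔH_1 − ΔH_2 = −2455 kJ, so reaction 1 has the more negative ΔH; |ΔH_1 − ΔH_2| = 2455 kJ.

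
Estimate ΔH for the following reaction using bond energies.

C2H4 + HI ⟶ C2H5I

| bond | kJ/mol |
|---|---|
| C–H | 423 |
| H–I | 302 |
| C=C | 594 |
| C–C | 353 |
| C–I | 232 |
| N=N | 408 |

Bonds broken (reactants):
  C–H: 4 × 423 = 1692
  C=C: 1 × 594 = 594
  H–I: 1 × 302 = 302
  Σ(broken) = 2588 kJ
Bonds formed (products):
  C–C: 1 × 353 = 353
  C–H: 5 × 423 = 2115
  C–I: 1 × 232 = 232
  Σ(formed) = 2700 kJ
ΔH = Σ(broken) − Σ(formed) = 2588 − 2700 = −112 kJ

ΔH ≈ −112 kJ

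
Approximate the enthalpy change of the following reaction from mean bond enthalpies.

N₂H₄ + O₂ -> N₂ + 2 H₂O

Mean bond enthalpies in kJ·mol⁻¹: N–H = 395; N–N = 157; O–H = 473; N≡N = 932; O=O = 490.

ΔH ≈ −597 kJ

Bonds broken (reactants):
  N–H: 4 × 395 = 1580
  N–N: 1 × 157 = 157
  O=O: 1 × 490 = 490
  Σ(broken) = 2227 kJ
Bonds formed (products):
  N≡N: 1 × 932 = 932
  O–H: 4 × 473 = 1892
  Σ(formed) = 2824 kJ
ΔH = Σ(broken) − Σ(formed) = 2227 − 2824 = −597 kJ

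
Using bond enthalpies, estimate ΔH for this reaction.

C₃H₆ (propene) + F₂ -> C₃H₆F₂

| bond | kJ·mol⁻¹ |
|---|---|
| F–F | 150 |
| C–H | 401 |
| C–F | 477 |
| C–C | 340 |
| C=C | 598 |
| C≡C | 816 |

ΔH ≈ −546 kJ

Bonds broken (reactants):
  C–C: 1 × 340 = 340
  C–H: 6 × 401 = 2406
  C=C: 1 × 598 = 598
  F–F: 1 × 150 = 150
  Σ(broken) = 3494 kJ
Bonds formed (products):
  C–C: 2 × 340 = 680
  C–F: 2 × 477 = 954
  C–H: 6 × 401 = 2406
  Σ(formed) = 4040 kJ
ΔH = Σ(broken) − Σ(formed) = 3494 − 4040 = −546 kJ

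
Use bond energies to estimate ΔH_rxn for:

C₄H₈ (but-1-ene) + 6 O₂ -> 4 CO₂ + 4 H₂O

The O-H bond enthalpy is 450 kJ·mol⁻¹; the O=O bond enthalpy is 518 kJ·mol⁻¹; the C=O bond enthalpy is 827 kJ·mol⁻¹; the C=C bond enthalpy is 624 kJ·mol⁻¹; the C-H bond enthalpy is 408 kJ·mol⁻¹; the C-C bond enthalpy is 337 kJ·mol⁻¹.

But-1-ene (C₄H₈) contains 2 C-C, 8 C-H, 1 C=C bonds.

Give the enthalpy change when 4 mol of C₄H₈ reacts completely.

Bonds broken (reactants):
  C-C: 2 × 337 = 674
  C-H: 8 × 408 = 3264
  C=C: 1 × 624 = 624
  O=O: 6 × 518 = 3108
  Σ(broken) = 7670 kJ
Bonds formed (products):
  C=O: 8 × 827 = 6616
  O-H: 8 × 450 = 3600
  Σ(formed) = 10216 kJ
ΔH = Σ(broken) − Σ(formed) = 7670 − 10216 = −2546 kJ
For 4× the reaction as written: 4 × (−2546) = −10184 kJ

ΔH = −10184 kJ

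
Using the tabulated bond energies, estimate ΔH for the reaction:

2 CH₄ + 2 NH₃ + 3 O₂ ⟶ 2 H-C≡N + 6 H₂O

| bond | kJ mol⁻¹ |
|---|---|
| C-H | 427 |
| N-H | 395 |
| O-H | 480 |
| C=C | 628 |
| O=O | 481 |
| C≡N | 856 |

Bonds broken (reactants):
  C-H: 8 × 427 = 3416
  N-H: 6 × 395 = 2370
  O=O: 3 × 481 = 1443
  Σ(broken) = 7229 kJ
Bonds formed (products):
  C≡N: 2 × 856 = 1712
  C-H: 2 × 427 = 854
  O-H: 12 × 480 = 5760
  Σ(formed) = 8326 kJ
ΔH = Σ(broken) − Σ(formed) = 7229 − 8326 = −1097 kJ

ΔH ≈ −1097 kJ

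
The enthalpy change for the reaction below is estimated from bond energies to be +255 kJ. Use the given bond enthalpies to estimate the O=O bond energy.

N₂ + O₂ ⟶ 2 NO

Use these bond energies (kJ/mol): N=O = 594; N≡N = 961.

Let D be the O=O bond energy.
Σ(broken) = 1×961 + 1×D = 961 + D
Σ(formed) = 2×594 = 1188
ΔH = Σ(broken) − Σ(formed) = (961 + D) − (1188) = −227 + D
Setting this equal to +255 kJ gives D = 482 kJ/mol.

D(O=O) ≈ 482 kJ/mol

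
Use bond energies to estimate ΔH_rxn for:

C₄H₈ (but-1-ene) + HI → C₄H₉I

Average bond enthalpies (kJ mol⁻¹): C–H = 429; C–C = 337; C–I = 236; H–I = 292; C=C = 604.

Bonds broken (reactants):
  C–C: 2 × 337 = 674
  C–H: 8 × 429 = 3432
  C=C: 1 × 604 = 604
  H–I: 1 × 292 = 292
  Σ(broken) = 5002 kJ
Bonds formed (products):
  C–C: 3 × 337 = 1011
  C–H: 9 × 429 = 3861
  C–I: 1 × 236 = 236
  Σ(formed) = 5108 kJ
ΔH = Σ(broken) − Σ(formed) = 5002 − 5108 = −106 kJ

ΔH ≈ −106 kJ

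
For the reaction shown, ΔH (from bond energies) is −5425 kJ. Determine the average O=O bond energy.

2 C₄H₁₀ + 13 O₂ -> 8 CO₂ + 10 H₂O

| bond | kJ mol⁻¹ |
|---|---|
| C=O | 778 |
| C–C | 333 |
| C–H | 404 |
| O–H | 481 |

D(O=O) ≈ 505 kJ/mol

Let D be the O=O bond energy.
Σ(broken) = 6×333 + 20×404 + 13×D = 10078 + 13D
Σ(formed) = 16×778 + 20×481 = 22068
ΔH = Σ(broken) − Σ(formed) = (10078 + 13D) − (22068) = −11990 + 13D
Setting this equal to −5425 kJ gives 13D = 6565, so D = 505 kJ/mol.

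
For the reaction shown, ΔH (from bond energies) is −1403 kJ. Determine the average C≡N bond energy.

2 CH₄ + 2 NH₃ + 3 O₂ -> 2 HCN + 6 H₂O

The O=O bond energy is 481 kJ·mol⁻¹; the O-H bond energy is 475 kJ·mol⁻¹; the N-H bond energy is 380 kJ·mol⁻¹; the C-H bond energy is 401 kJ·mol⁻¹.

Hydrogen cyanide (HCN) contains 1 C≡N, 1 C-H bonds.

D(C≡N) ≈ 916 kJ/mol

Let D be the C≡N bond energy.
Σ(broken) = 8×401 + 6×380 + 3×481 = 6931
Σ(formed) = 2×D + 2×401 + 12×475 = 6502 + 2D
ΔH = Σ(broken) − Σ(formed) = (6931) − (6502 + 2D) = +429 − 2D
Setting this equal to −1403 kJ gives 2D = 1832, so D = 916 kJ/mol.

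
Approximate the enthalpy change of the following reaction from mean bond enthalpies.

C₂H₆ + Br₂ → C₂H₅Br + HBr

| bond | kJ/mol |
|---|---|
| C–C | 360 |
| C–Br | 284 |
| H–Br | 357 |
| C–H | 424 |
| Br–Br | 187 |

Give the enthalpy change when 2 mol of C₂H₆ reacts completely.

ΔH = −60 kJ

Bonds broken (reactants):
  Br–Br: 1 × 187 = 187
  C–C: 1 × 360 = 360
  C–H: 6 × 424 = 2544
  Σ(broken) = 3091 kJ
Bonds formed (products):
  C–Br: 1 × 284 = 284
  C–C: 1 × 360 = 360
  C–H: 5 × 424 = 2120
  H–Br: 1 × 357 = 357
  Σ(formed) = 3121 kJ
ΔH = Σ(broken) − Σ(formed) = 3091 − 3121 = −30 kJ
For 2× the reaction as written: 2 × (−30) = −60 kJ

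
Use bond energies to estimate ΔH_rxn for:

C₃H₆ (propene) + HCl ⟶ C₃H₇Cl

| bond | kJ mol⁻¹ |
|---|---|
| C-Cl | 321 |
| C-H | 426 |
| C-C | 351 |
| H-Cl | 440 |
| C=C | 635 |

ΔH ≈ −23 kJ

Bonds broken (reactants):
  C-C: 1 × 351 = 351
  C-H: 6 × 426 = 2556
  C=C: 1 × 635 = 635
  H-Cl: 1 × 440 = 440
  Σ(broken) = 3982 kJ
Bonds formed (products):
  C-C: 2 × 351 = 702
  C-Cl: 1 × 321 = 321
  C-H: 7 × 426 = 2982
  Σ(formed) = 4005 kJ
ΔH = Σ(broken) − Σ(formed) = 3982 − 4005 = −23 kJ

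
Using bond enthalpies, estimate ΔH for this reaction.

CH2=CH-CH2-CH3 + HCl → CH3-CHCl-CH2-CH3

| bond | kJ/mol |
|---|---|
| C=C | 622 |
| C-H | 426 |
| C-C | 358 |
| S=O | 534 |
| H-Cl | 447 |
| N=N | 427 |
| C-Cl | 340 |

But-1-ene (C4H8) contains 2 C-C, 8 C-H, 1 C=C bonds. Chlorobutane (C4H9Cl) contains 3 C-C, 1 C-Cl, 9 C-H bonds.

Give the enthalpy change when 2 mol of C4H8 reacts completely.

ΔH = −110 kJ

Bonds broken (reactants):
  C-C: 2 × 358 = 716
  C-H: 8 × 426 = 3408
  C=C: 1 × 622 = 622
  H-Cl: 1 × 447 = 447
  Σ(broken) = 5193 kJ
Bonds formed (products):
  C-C: 3 × 358 = 1074
  C-Cl: 1 × 340 = 340
  C-H: 9 × 426 = 3834
  Σ(formed) = 5248 kJ
ΔH = Σ(broken) − Σ(formed) = 5193 − 5248 = −55 kJ
For 2× the reaction as written: 2 × (−55) = −110 kJ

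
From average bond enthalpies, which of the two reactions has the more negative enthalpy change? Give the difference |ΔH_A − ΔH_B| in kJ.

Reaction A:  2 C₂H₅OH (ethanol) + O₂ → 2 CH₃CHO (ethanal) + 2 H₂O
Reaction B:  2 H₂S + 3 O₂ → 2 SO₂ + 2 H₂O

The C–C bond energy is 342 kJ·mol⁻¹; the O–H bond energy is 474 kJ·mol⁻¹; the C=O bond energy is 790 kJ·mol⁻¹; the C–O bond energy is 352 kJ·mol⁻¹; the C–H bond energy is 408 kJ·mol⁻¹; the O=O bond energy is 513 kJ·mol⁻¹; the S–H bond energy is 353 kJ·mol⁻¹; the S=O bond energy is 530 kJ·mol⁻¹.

Reaction A:
  Bonds broken (reactants):
    C–C: 2 × 342 = 684
    C–H: 10 × 408 = 4080
    C–O: 2 × 352 = 704
    O–H: 2 × 474 = 948
    O=O: 1 × 513 = 513
    Σ(broken) = 6929 kJ
  Bonds formed (products):
    C–C: 2 × 342 = 684
    C–H: 8 × 408 = 3264
    C=O: 2 × 790 = 1580
    O–H: 4 × 474 = 1896
    Σ(formed) = 7424 kJ
  ΔH_A = 6929 − 7424 = −495 kJ
Reaction B:
  Bonds broken (reactants):
    O=O: 3 × 513 = 1539
    S–H: 4 × 353 = 1412
    Σ(broken) = 2951 kJ
  Bonds formed (products):
    O–H: 4 × 474 = 1896
    S=O: 4 × 530 = 2120
    Σ(formed) = 4016 kJ
  ΔH_B = 2951 − 4016 = −1065 kJ
ΔH_A − ΔH_B = +570 kJ, so reaction B has the more negative ΔH; |ΔH_A − ΔH_B| = 570 kJ.

Reaction B, by 570 kJ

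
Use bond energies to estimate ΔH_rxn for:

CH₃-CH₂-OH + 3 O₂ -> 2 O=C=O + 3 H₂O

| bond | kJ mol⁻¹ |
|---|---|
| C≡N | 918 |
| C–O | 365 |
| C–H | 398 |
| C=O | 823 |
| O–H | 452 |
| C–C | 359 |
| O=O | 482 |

ΔH ≈ −1392 kJ

Bonds broken (reactants):
  C–C: 1 × 359 = 359
  C–H: 5 × 398 = 1990
  C–O: 1 × 365 = 365
  O–H: 1 × 452 = 452
  O=O: 3 × 482 = 1446
  Σ(broken) = 4612 kJ
Bonds formed (products):
  C=O: 4 × 823 = 3292
  O–H: 6 × 452 = 2712
  Σ(formed) = 6004 kJ
ΔH = Σ(broken) − Σ(formed) = 4612 − 6004 = −1392 kJ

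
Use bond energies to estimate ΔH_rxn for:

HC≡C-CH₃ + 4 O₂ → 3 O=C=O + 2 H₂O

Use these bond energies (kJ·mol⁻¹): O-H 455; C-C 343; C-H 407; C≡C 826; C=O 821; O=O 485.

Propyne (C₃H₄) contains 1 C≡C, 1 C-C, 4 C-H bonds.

Bonds broken (reactants):
  C≡C: 1 × 826 = 826
  C-C: 1 × 343 = 343
  C-H: 4 × 407 = 1628
  O=O: 4 × 485 = 1940
  Σ(broken) = 4737 kJ
Bonds formed (products):
  C=O: 6 × 821 = 4926
  O-H: 4 × 455 = 1820
  Σ(formed) = 6746 kJ
ΔH = Σ(broken) − Σ(formed) = 4737 − 6746 = −2009 kJ

ΔH ≈ −2009 kJ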